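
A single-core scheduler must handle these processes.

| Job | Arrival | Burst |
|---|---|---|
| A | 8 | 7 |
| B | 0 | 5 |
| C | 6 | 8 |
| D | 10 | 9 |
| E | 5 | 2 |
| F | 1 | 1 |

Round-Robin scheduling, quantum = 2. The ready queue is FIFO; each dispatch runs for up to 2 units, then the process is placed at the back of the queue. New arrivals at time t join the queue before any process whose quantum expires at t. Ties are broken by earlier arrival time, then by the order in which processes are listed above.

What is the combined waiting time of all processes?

Schedule: | B 0-2 | F 2-3 | B 3-5 | E 5-7 | B 7-8 | C 8-10 | A 10-12 | D 12-14 | C 14-16 | A 16-18 | D 18-20 | C 20-22 | A 22-24 | D 24-26 | C 26-28 | A 28-29 | D 29-32 |
Completion: A=29  B=8  C=28  D=32  E=7  F=3
Turnaround (C−A): A=21  B=8  C=22  D=22  E=2  F=2
Waiting = turnaround − burst: A=14, B=3, C=14, D=13, E=0, F=1
Total waiting = 14 + 3 + 14 + 13 + 0 + 1 = 45

45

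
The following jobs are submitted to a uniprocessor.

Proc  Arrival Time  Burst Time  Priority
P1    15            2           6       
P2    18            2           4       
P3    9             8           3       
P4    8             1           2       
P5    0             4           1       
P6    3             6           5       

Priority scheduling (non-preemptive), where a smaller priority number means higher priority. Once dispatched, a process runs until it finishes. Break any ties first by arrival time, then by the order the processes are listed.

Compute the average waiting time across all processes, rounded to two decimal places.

2.00

Schedule: | P5 0-4 | P6 4-10 | P4 10-11 | P3 11-19 | P2 19-21 | P1 21-23 |
Completion: P1=23  P2=21  P3=19  P4=11  P5=4  P6=10
Waiting times: P1=6, P2=1, P3=2, P4=2, P5=0, P6=1
Average waiting = (6+1+2+2+0+1) / 6 = 12/6 = 2.00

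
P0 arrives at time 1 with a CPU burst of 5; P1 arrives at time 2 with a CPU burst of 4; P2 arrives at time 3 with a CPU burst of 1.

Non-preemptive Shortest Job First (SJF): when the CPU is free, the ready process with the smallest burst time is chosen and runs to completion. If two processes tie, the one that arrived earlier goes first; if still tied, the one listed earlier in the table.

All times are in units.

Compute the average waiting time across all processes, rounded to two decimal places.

2.67

Schedule: | idle 0-1 | P0 1-6 | P2 6-7 | P1 7-11 |
Completion: P0=6  P1=11  P2=7
Waiting times: P0=0, P1=5, P2=3
Average waiting = (0+5+3) / 3 = 8/3 = 2.67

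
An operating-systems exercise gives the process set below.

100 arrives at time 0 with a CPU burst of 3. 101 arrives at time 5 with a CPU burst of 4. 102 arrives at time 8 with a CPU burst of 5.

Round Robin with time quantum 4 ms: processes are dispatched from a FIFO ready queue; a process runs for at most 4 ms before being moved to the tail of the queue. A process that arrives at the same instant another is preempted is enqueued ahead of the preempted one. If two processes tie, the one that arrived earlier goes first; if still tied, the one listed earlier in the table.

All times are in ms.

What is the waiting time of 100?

0

Gantt: | 100 0-3 | idle 3-5 | 101 5-9 | 102 9-14 |
Completion: 100=3  101=9  102=14
Turnaround (C−A): 100=3  101=4  102=6
Waiting(100) = turnaround − burst = 3 − 3 = 0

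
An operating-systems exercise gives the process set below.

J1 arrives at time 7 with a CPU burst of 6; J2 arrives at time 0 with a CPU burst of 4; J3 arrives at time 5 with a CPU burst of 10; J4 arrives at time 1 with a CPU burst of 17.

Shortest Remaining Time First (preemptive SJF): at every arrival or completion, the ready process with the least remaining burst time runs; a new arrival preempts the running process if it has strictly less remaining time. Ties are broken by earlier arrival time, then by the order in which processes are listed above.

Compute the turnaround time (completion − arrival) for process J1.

6

Timeline: | J2 0-4 | J4 4-5 | J3 5-7 | J1 7-13 | J3 13-21 | J4 21-37 |
Completion: J1=13  J2=4  J3=21  J4=37
Turnaround (C−A): J1=6  J2=4  J3=16  J4=36
Turnaround(J1) = completion − arrival = 13 − 7 = 6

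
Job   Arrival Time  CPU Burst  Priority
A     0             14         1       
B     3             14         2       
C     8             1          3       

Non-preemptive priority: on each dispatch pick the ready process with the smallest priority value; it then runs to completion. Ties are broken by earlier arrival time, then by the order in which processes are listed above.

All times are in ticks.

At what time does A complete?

Timeline: | A 0-14 | B 14-28 | C 28-29 |
Completion: A=14  B=28  C=29

14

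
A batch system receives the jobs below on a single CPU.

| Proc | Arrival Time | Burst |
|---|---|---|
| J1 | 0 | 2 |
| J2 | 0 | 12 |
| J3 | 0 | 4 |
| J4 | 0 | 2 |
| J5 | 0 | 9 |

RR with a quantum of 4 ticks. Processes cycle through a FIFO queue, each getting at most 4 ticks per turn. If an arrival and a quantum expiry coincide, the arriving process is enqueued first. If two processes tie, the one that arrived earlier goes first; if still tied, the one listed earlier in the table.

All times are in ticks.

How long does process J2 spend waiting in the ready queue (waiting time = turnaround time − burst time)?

16

Gantt: | J1 0-2 | J2 2-6 | J3 6-10 | J4 10-12 | J5 12-16 | J2 16-20 | J5 20-24 | J2 24-28 | J5 28-29 |
Completion: J1=2  J2=28  J3=10  J4=12  J5=29
Turnaround (C−A): J1=2  J2=28  J3=10  J4=12  J5=29
Waiting(J2) = turnaround − burst = 28 − 12 = 16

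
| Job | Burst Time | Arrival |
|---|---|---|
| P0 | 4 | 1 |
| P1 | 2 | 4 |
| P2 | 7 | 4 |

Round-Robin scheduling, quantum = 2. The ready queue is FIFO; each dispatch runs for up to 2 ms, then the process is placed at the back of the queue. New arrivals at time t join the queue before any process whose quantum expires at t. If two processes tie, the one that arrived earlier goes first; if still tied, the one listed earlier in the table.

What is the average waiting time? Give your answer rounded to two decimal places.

Gantt: | idle 0-1 | P0 1-5 | P1 5-7 | P2 7-14 |
Completion: P0=5  P1=7  P2=14
Waiting times: P0=0, P1=1, P2=3
Average waiting = (0+1+3) / 3 = 4/3 = 1.33

1.33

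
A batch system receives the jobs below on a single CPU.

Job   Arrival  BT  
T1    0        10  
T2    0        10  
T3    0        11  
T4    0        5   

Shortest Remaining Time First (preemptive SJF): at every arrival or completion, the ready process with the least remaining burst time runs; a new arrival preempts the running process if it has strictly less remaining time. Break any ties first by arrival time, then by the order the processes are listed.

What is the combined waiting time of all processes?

45

Gantt: | T4 0-5 | T1 5-15 | T2 15-25 | T3 25-36 |
Completion: T1=15  T2=25  T3=36  T4=5
Waiting = turnaround − burst: T1=5, T2=15, T3=25, T4=0
Total waiting = 5 + 15 + 25 + 0 = 45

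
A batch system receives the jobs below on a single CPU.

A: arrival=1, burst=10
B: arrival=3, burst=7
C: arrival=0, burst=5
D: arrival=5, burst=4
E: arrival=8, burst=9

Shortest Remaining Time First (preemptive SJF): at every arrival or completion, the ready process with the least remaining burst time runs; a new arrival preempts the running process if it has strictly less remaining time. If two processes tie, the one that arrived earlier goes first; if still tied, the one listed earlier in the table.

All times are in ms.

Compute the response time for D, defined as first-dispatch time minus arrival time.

Schedule: | C 0-5 | D 5-9 | B 9-16 | E 16-25 | A 25-35 |
Completion: A=35  B=16  C=5  D=9  E=25
Turnaround (C−A): A=34  B=13  C=5  D=4  E=17
Response(D) = first start − arrival = 5 − 5 = 0

0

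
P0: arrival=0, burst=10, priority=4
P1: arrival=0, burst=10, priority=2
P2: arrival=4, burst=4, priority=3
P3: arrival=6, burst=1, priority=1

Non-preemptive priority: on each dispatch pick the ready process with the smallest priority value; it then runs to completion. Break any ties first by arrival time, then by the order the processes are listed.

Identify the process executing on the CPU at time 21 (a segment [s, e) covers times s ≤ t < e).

P0

Timeline: | P1 0-10 | P3 10-11 | P2 11-15 | P0 15-25 |
Completion: P0=25  P1=10  P2=15  P3=11
Turnaround (C−A): P0=25  P1=10  P2=11  P3=5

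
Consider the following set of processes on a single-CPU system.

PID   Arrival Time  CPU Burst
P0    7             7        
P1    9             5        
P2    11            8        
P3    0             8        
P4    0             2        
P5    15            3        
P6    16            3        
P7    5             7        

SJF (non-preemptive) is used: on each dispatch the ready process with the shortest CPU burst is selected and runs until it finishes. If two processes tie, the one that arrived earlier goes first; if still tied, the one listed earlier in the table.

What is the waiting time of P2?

24

Gantt: | P4 0-2 | P3 2-10 | P1 10-15 | P5 15-18 | P6 18-21 | P7 21-28 | P0 28-35 | P2 35-43 |
Completion: P0=35  P1=15  P2=43  P3=10  P4=2  P5=18  P6=21  P7=28
Waiting(P2) = turnaround − burst = 32 − 8 = 24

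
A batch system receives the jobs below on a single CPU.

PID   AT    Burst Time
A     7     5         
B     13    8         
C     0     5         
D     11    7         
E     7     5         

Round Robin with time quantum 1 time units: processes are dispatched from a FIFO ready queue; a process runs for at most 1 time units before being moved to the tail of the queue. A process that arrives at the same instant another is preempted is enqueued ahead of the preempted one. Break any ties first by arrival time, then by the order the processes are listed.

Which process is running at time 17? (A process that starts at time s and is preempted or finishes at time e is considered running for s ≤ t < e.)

Timeline: | C 0-5 | idle 5-7 | A 7-8 | E 8-9 | A 9-10 | E 10-11 | A 11-12 | D 12-13 | E 13-14 | A 14-15 | B 15-16 | D 16-17 | E 17-18 | A 18-19 | B 19-20 | D 20-21 | E 21-22 | B 22-23 | D 23-24 | B 24-25 | D 25-26 | B 26-27 | D 27-28 | B 28-29 | D 29-30 | B 30-32 |
Completion: A=19  B=32  C=5  D=30  E=22
Turnaround (C−A): A=12  B=19  C=5  D=19  E=15

E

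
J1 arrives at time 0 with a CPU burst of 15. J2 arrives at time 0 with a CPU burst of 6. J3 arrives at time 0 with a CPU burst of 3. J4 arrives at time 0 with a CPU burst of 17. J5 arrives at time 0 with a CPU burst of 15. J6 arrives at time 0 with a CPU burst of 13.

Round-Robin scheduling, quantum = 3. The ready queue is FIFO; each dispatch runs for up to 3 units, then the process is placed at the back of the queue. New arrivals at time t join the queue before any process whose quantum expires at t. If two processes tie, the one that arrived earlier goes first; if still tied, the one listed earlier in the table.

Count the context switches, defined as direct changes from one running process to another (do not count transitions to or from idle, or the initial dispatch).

Gantt: | J1 0-3 | J2 3-6 | J3 6-9 | J4 9-12 | J5 12-15 | J6 15-18 | J1 18-21 | J2 21-24 | J4 24-27 | J5 27-30 | J6 30-33 | J1 33-36 | J4 36-39 | J5 39-42 | J6 42-45 | J1 45-48 | J4 48-51 | J5 51-54 | J6 54-57 | J1 57-60 | J4 60-63 | J5 63-66 | J6 66-67 | J4 67-69 |
Completion: J1=60  J2=24  J3=9  J4=69  J5=66  J6=67
Turnaround (C−A): J1=60  J2=24  J3=9  J4=69  J5=66  J6=67

23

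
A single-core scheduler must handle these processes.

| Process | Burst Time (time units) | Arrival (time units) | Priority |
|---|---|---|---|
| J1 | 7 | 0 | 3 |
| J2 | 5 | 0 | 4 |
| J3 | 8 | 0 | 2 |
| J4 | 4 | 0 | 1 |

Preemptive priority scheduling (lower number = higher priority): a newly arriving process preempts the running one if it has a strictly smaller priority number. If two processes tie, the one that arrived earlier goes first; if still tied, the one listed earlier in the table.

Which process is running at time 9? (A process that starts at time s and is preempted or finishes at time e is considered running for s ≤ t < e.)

J3

Gantt: | J4 0-4 | J3 4-12 | J1 12-19 | J2 19-24 |
Completion: J1=19  J2=24  J3=12  J4=4
Turnaround (C−A): J1=19  J2=24  J3=12  J4=4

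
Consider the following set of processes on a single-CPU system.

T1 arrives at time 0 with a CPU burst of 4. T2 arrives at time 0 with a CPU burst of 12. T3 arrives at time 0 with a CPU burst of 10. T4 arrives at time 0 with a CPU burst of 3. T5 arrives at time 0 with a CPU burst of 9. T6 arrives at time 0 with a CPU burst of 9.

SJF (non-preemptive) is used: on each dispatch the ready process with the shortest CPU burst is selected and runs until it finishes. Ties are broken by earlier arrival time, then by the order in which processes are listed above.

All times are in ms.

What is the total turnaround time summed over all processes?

133

Gantt: | T4 0-3 | T1 3-7 | T5 7-16 | T6 16-25 | T3 25-35 | T2 35-47 |
Completion: T1=7  T2=47  T3=35  T4=3  T5=16  T6=25
Turnaround = completion − arrival: T1=7, T2=47, T3=35, T4=3, T5=16, T6=25
Total turnaround = 7 + 47 + 35 + 3 + 16 + 25 = 133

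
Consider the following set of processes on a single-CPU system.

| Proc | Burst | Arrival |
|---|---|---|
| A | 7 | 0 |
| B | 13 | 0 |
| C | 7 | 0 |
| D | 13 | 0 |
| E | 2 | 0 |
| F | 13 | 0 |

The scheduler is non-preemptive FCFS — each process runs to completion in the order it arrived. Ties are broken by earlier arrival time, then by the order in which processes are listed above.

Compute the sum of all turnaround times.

Timeline: | A 0-7 | B 7-20 | C 20-27 | D 27-40 | E 40-42 | F 42-55 |
Completion: A=7  B=20  C=27  D=40  E=42  F=55
Turnaround (C−A): A=7  B=20  C=27  D=40  E=42  F=55
Turnaround = completion − arrival: A=7, B=20, C=27, D=40, E=42, F=55
Total turnaround = 7 + 20 + 27 + 40 + 42 + 55 = 191

191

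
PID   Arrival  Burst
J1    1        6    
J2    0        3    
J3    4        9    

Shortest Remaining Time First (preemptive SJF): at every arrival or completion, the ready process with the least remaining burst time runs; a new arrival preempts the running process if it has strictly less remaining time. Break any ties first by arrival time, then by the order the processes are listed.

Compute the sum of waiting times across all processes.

Schedule: | J2 0-3 | J1 3-9 | J3 9-18 |
Completion: J1=9  J2=3  J3=18
Turnaround (C−A): J1=8  J2=3  J3=14
Waiting = turnaround − burst: J1=2, J2=0, J3=5
Total waiting = 2 + 0 + 5 = 7

7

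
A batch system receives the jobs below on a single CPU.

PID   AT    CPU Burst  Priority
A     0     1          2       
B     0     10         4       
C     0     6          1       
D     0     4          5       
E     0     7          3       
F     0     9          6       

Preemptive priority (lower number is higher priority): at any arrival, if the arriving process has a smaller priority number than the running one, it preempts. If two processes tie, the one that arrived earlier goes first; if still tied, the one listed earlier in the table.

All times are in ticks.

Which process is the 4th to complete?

Gantt: | C 0-6 | A 6-7 | E 7-14 | B 14-24 | D 24-28 | F 28-37 |
Completion: A=7  B=24  C=6  D=28  E=14  F=37
Turnaround (C−A): A=7  B=24  C=6  D=28  E=14  F=37
Finish order: C → A → E → B → D → F

B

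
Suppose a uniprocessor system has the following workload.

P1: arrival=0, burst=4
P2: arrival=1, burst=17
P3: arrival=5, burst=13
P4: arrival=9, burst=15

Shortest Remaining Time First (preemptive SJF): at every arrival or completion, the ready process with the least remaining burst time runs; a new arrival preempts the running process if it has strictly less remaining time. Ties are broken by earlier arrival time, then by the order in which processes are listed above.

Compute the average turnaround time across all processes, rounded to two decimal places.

Gantt: | P1 0-4 | P2 4-5 | P3 5-18 | P4 18-33 | P2 33-49 |
Completion: P1=4  P2=49  P3=18  P4=33
Turnaround (C−A): P1=4  P2=48  P3=13  P4=24
Turnaround times: P1=4, P2=48, P3=13, P4=24
Average turnaround = (4+48+13+24) / 4 = 89/4 = 22.25

22.25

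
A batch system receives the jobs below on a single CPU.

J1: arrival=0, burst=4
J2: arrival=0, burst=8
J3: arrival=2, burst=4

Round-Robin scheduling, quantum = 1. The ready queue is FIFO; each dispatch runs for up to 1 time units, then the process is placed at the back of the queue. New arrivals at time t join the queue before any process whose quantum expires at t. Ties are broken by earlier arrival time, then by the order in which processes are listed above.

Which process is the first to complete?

Schedule: | J1 0-1 | J2 1-2 | J1 2-3 | J3 3-4 | J2 4-5 | J1 5-6 | J3 6-7 | J2 7-8 | J1 8-9 | J3 9-10 | J2 10-11 | J3 11-12 | J2 12-16 |
Completion: J1=9  J2=16  J3=12
Turnaround (C−A): J1=9  J2=16  J3=10
Finish order: J1 → J3 → J2

J1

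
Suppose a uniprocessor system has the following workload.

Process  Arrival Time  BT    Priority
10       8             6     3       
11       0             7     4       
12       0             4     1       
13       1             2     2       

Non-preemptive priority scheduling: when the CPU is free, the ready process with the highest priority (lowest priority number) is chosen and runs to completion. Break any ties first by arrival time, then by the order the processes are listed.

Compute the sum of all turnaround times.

Schedule: | 12 0-4 | 13 4-6 | 11 6-13 | 10 13-19 |
Completion: 10=19  11=13  12=4  13=6
Turnaround = completion − arrival: 10=11, 11=13, 12=4, 13=5
Total turnaround = 11 + 13 + 4 + 5 = 33

33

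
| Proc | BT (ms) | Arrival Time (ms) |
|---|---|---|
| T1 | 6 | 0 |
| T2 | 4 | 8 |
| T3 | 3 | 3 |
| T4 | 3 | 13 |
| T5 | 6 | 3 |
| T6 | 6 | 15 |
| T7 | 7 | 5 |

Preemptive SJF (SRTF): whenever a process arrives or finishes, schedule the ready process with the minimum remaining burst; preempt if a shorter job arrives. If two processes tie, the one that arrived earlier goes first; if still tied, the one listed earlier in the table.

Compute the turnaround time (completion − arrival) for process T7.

Gantt: | T1 0-6 | T3 6-9 | T2 9-13 | T4 13-16 | T5 16-22 | T6 22-28 | T7 28-35 |
Completion: T1=6  T2=13  T3=9  T4=16  T5=22  T6=28  T7=35
Turnaround (C−A): T1=6  T2=5  T3=6  T4=3  T5=19  T6=13  T7=30
Turnaround(T7) = completion − arrival = 35 − 5 = 30

30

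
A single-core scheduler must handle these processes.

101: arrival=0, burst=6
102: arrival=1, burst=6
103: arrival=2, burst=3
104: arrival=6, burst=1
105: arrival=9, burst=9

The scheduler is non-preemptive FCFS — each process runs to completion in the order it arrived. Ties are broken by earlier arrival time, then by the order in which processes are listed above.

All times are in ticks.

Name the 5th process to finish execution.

105

Schedule: | 101 0-6 | 102 6-12 | 103 12-15 | 104 15-16 | 105 16-25 |
Completion: 101=6  102=12  103=15  104=16  105=25
Turnaround (C−A): 101=6  102=11  103=13  104=10  105=16
Finish order: 101 → 102 → 103 → 104 → 105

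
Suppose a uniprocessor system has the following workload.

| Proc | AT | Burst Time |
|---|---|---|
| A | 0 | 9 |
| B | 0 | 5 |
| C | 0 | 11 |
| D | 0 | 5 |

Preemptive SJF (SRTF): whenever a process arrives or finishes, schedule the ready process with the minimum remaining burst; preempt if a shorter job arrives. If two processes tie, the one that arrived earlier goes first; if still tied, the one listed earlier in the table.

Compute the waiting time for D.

5

Schedule: | B 0-5 | D 5-10 | A 10-19 | C 19-30 |
Completion: A=19  B=5  C=30  D=10
Turnaround (C−A): A=19  B=5  C=30  D=10
Waiting(D) = turnaround − burst = 10 − 5 = 5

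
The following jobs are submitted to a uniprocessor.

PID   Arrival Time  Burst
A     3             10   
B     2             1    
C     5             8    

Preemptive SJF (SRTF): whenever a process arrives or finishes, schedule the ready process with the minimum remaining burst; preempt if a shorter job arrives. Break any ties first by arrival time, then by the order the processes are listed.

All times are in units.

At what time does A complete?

Schedule: | idle 0-2 | B 2-3 | A 3-13 | C 13-21 |
Completion: A=13  B=3  C=21

13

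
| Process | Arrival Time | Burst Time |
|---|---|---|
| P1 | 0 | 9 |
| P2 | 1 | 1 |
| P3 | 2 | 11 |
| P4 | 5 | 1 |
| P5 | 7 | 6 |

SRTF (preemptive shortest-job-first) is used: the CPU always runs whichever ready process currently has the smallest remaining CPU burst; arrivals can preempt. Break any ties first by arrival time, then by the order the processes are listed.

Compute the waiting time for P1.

2

Gantt: | P1 0-1 | P2 1-2 | P1 2-5 | P4 5-6 | P1 6-11 | P5 11-17 | P3 17-28 |
Completion: P1=11  P2=2  P3=28  P4=6  P5=17
Turnaround (C−A): P1=11  P2=1  P3=26  P4=1  P5=10
Waiting(P1) = turnaround − burst = 11 − 9 = 2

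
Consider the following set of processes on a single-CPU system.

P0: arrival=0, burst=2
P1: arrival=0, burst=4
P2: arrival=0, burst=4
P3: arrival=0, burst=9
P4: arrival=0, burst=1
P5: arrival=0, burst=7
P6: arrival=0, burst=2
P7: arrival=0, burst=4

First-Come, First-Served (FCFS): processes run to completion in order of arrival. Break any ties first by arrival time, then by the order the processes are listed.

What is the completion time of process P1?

6

Schedule: | P0 0-2 | P1 2-6 | P2 6-10 | P3 10-19 | P4 19-20 | P5 20-27 | P6 27-29 | P7 29-33 |
Completion: P0=2  P1=6  P2=10  P3=19  P4=20  P5=27  P6=29  P7=33
Turnaround (C−A): P0=2  P1=6  P2=10  P3=19  P4=20  P5=27  P6=29  P7=33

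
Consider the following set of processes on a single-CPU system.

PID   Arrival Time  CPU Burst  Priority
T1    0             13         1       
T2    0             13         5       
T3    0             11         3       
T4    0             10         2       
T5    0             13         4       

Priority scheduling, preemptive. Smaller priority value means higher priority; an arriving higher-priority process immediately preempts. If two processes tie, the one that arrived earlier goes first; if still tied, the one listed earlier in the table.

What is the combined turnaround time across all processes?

177

Gantt: | T1 0-13 | T4 13-23 | T3 23-34 | T5 34-47 | T2 47-60 |
Completion: T1=13  T2=60  T3=34  T4=23  T5=47
Turnaround = completion − arrival: T1=13, T2=60, T3=34, T4=23, T5=47
Total turnaround = 13 + 60 + 34 + 23 + 47 = 177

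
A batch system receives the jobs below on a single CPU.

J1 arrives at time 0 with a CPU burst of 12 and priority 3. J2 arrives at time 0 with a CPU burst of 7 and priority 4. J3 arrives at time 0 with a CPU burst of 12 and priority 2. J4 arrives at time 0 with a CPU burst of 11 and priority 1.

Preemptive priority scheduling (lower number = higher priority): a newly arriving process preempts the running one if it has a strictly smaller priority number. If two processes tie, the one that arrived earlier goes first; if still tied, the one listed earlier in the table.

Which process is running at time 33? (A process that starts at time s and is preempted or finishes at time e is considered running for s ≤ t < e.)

J1

Gantt: | J4 0-11 | J3 11-23 | J1 23-35 | J2 35-42 |
Completion: J1=35  J2=42  J3=23  J4=11
Turnaround (C−A): J1=35  J2=42  J3=23  J4=11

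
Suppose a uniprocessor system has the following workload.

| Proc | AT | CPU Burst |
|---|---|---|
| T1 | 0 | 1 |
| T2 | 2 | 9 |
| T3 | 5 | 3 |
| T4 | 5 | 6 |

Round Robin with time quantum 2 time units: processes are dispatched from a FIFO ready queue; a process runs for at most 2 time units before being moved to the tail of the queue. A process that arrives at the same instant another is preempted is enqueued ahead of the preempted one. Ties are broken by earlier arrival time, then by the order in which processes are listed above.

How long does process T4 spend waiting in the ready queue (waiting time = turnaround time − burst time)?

Gantt: | T1 0-1 | idle 1-2 | T2 2-6 | T3 6-8 | T4 8-10 | T2 10-12 | T3 12-13 | T4 13-15 | T2 15-17 | T4 17-19 | T2 19-20 |
Completion: T1=1  T2=20  T3=13  T4=19
Waiting(T4) = turnaround − burst = 14 − 6 = 8

8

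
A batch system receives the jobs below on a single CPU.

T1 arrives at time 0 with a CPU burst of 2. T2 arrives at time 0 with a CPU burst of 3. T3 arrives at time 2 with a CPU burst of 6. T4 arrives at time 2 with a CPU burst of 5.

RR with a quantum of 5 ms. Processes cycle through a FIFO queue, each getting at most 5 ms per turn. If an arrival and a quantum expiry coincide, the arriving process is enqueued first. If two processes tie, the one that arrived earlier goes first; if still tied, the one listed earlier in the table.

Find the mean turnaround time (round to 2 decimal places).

8.50

Timeline: | T1 0-2 | T2 2-5 | T3 5-10 | T4 10-15 | T3 15-16 |
Completion: T1=2  T2=5  T3=16  T4=15
Turnaround times: T1=2, T2=5, T3=14, T4=13
Average turnaround = (2+5+14+13) / 4 = 34/4 = 8.50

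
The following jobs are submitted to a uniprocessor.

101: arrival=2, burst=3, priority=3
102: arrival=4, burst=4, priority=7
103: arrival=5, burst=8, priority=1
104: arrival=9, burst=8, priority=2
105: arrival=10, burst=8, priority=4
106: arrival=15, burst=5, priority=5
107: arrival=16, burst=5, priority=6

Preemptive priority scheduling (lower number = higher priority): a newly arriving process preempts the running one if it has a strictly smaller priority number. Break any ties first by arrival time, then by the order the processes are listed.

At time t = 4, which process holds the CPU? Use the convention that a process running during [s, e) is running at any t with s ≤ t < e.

Schedule: | idle 0-2 | 101 2-5 | 103 5-13 | 104 13-21 | 105 21-29 | 106 29-34 | 107 34-39 | 102 39-43 |
Completion: 101=5  102=43  103=13  104=21  105=29  106=34  107=39

101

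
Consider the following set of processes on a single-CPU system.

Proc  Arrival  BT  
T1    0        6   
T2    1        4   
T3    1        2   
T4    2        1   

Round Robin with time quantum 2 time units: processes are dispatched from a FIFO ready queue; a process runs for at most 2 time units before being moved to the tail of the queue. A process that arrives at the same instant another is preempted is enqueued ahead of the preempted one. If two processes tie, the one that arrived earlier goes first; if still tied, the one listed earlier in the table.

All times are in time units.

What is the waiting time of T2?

Timeline: | T1 0-2 | T2 2-4 | T3 4-6 | T4 6-7 | T1 7-9 | T2 9-11 | T1 11-13 |
Completion: T1=13  T2=11  T3=6  T4=7
Turnaround (C−A): T1=13  T2=10  T3=5  T4=5
Waiting(T2) = turnaround − burst = 10 − 4 = 6

6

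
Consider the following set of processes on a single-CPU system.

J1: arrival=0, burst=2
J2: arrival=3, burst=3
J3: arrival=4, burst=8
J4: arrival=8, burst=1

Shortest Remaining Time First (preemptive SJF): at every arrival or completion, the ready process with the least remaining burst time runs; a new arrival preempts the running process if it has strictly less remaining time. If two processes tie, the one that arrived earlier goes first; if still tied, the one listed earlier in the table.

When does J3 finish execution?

Timeline: | J1 0-2 | idle 2-3 | J2 3-6 | J3 6-8 | J4 8-9 | J3 9-15 |
Completion: J1=2  J2=6  J3=15  J4=9
Turnaround (C−A): J1=2  J2=3  J3=11  J4=1

15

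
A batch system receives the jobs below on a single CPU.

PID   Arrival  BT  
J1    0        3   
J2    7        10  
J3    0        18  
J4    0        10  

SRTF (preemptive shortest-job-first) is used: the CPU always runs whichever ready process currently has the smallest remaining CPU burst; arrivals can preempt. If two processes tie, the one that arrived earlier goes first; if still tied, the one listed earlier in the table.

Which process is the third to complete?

Timeline: | J1 0-3 | J4 3-13 | J2 13-23 | J3 23-41 |
Completion: J1=3  J2=23  J3=41  J4=13
Finish order: J1 → J4 → J2 → J3

J2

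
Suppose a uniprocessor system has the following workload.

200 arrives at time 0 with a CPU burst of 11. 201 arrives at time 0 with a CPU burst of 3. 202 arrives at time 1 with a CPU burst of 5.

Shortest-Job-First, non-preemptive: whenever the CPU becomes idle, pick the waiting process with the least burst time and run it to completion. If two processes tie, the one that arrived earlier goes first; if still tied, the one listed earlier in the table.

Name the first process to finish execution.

Gantt: | 201 0-3 | 202 3-8 | 200 8-19 |
Completion: 200=19  201=3  202=8
Turnaround (C−A): 200=19  201=3  202=7
Finish order: 201 → 202 → 200

201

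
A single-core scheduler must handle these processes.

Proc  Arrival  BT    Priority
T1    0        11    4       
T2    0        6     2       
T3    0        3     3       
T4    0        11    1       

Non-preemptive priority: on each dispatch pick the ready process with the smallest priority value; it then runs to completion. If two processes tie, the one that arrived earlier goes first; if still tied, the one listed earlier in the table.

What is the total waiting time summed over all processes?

Schedule: | T4 0-11 | T2 11-17 | T3 17-20 | T1 20-31 |
Completion: T1=31  T2=17  T3=20  T4=11
Turnaround (C−A): T1=31  T2=17  T3=20  T4=11
Waiting = turnaround − burst: T1=20, T2=11, T3=17, T4=0
Total waiting = 20 + 11 + 17 + 0 = 48

48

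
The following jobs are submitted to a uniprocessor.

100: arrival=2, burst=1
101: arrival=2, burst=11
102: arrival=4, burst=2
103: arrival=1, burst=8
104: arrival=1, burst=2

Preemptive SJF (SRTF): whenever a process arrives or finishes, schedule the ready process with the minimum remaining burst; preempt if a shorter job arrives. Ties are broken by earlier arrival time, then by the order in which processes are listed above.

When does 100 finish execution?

Gantt: | idle 0-1 | 104 1-3 | 100 3-4 | 102 4-6 | 103 6-14 | 101 14-25 |
Completion: 100=4  101=25  102=6  103=14  104=3
Turnaround (C−A): 100=2  101=23  102=2  103=13  104=2

4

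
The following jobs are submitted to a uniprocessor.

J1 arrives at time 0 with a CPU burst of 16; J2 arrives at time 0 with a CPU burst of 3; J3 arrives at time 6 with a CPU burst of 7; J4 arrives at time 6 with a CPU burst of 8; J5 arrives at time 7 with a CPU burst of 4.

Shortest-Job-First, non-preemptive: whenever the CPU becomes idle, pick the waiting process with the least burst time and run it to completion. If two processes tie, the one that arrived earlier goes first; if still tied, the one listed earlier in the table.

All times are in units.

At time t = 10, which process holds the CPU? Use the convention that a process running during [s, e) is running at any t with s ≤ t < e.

Timeline: | J2 0-3 | J1 3-19 | J5 19-23 | J3 23-30 | J4 30-38 |
Completion: J1=19  J2=3  J3=30  J4=38  J5=23
Turnaround (C−A): J1=19  J2=3  J3=24  J4=32  J5=16

J1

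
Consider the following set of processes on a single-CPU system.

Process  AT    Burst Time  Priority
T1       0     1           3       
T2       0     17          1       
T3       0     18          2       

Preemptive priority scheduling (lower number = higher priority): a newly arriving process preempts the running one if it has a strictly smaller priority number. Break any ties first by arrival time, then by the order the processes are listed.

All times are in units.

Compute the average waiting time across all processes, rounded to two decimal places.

17.33

Gantt: | T2 0-17 | T3 17-35 | T1 35-36 |
Completion: T1=36  T2=17  T3=35
Turnaround (C−A): T1=36  T2=17  T3=35
Waiting times: T1=35, T2=0, T3=17
Average waiting = (35+0+17) / 3 = 52/3 = 17.33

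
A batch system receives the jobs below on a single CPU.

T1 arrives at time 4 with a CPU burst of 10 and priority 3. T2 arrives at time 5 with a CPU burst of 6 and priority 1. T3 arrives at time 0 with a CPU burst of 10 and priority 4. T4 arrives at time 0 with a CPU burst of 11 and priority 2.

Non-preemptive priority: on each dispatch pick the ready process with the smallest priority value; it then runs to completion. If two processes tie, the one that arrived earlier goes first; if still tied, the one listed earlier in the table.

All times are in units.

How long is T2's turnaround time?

Schedule: | T4 0-11 | T2 11-17 | T1 17-27 | T3 27-37 |
Completion: T1=27  T2=17  T3=37  T4=11
Turnaround (C−A): T1=23  T2=12  T3=37  T4=11
Turnaround(T2) = completion − arrival = 17 − 5 = 12

12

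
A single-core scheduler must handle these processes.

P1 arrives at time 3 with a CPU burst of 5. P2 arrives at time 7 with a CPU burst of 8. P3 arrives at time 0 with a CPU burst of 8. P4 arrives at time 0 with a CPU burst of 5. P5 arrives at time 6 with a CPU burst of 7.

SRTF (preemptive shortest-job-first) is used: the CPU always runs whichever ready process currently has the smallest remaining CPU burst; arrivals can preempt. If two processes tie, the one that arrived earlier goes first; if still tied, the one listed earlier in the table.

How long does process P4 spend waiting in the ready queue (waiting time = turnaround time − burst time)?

Gantt: | P4 0-5 | P1 5-10 | P5 10-17 | P3 17-25 | P2 25-33 |
Completion: P1=10  P2=33  P3=25  P4=5  P5=17
Waiting(P4) = turnaround − burst = 5 − 5 = 0

0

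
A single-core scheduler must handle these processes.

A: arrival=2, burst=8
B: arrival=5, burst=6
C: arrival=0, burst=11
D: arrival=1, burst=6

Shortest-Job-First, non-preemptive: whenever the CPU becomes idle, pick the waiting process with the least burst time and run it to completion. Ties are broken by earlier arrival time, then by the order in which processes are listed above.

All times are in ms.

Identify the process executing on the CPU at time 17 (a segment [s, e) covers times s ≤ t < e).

Schedule: | C 0-11 | D 11-17 | B 17-23 | A 23-31 |
Completion: A=31  B=23  C=11  D=17
Turnaround (C−A): A=29  B=18  C=11  D=16

B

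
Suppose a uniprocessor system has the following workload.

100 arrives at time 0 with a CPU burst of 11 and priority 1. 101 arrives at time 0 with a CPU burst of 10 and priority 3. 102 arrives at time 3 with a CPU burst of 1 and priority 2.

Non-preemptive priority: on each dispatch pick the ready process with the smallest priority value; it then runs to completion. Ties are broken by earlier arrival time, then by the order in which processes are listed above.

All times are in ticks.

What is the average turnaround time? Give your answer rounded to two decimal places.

14.00

Timeline: | 100 0-11 | 102 11-12 | 101 12-22 |
Completion: 100=11  101=22  102=12
Turnaround (C−A): 100=11  101=22  102=9
Turnaround times: 100=11, 101=22, 102=9
Average turnaround = (11+22+9) / 3 = 42/3 = 14.00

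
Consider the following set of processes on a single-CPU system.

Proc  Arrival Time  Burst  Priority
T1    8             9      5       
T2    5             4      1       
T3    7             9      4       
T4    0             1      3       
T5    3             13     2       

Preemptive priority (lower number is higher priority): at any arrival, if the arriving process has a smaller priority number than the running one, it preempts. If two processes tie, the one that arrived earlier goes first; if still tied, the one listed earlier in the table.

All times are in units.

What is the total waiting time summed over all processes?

38

Gantt: | T4 0-1 | idle 1-3 | T5 3-5 | T2 5-9 | T5 9-20 | T3 20-29 | T1 29-38 |
Completion: T1=38  T2=9  T3=29  T4=1  T5=20
Turnaround (C−A): T1=30  T2=4  T3=22  T4=1  T5=17
Waiting = turnaround − burst: T1=21, T2=0, T3=13, T4=0, T5=4
Total waiting = 21 + 0 + 13 + 0 + 4 = 38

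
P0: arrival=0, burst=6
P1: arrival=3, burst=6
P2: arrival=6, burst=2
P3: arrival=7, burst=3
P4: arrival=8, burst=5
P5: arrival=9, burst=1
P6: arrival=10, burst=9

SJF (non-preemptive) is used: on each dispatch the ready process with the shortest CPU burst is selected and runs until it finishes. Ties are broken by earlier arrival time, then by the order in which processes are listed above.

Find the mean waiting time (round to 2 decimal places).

Gantt: | P0 0-6 | P2 6-8 | P3 8-11 | P5 11-12 | P4 12-17 | P1 17-23 | P6 23-32 |
Completion: P0=6  P1=23  P2=8  P3=11  P4=17  P5=12  P6=32
Waiting times: P0=0, P1=14, P2=0, P3=1, P4=4, P5=2, P6=13
Average waiting = (0+14+0+1+4+2+13) / 7 = 34/7 = 4.86

4.86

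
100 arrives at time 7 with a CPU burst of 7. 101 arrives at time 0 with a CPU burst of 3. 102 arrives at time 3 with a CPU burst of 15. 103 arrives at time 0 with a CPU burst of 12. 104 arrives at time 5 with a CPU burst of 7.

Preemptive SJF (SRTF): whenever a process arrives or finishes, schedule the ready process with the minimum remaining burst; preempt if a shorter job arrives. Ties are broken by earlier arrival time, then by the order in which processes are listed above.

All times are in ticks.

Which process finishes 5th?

102

Schedule: | 101 0-3 | 103 3-5 | 104 5-12 | 100 12-19 | 103 19-29 | 102 29-44 |
Completion: 100=19  101=3  102=44  103=29  104=12
Turnaround (C−A): 100=12  101=3  102=41  103=29  104=7
Finish order: 101 → 104 → 100 → 103 → 102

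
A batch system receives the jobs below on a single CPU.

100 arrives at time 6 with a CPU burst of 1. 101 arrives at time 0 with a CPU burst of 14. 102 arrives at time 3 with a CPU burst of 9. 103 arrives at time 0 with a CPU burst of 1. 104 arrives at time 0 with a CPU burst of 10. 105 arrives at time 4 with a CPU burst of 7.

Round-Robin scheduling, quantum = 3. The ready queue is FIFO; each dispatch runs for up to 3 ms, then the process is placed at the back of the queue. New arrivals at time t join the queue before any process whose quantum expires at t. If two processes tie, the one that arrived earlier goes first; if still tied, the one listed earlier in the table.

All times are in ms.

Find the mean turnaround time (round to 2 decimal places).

Timeline: | 101 0-3 | 103 3-4 | 104 4-7 | 102 7-10 | 101 10-13 | 105 13-16 | 100 16-17 | 104 17-20 | 102 20-23 | 101 23-26 | 105 26-29 | 104 29-32 | 102 32-35 | 101 35-38 | 105 38-39 | 104 39-40 | 101 40-42 |
Completion: 100=17  101=42  102=35  103=4  104=40  105=39
Turnaround (C−A): 100=11  101=42  102=32  103=4  104=40  105=35
Turnaround times: 100=11, 101=42, 102=32, 103=4, 104=40, 105=35
Average turnaround = (11+42+32+4+40+35) / 6 = 164/6 = 27.33

27.33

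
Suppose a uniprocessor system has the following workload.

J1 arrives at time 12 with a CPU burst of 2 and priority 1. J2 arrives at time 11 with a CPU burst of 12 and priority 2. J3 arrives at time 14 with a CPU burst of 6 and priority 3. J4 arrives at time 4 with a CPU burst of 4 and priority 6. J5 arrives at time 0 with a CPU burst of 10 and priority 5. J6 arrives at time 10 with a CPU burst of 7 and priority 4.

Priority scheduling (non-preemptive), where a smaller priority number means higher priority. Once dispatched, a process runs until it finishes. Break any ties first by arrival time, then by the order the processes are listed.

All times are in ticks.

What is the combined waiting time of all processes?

Timeline: | J5 0-10 | J6 10-17 | J1 17-19 | J2 19-31 | J3 31-37 | J4 37-41 |
Completion: J1=19  J2=31  J3=37  J4=41  J5=10  J6=17
Waiting = turnaround − burst: J1=5, J2=8, J3=17, J4=33, J5=0, J6=0
Total waiting = 5 + 8 + 17 + 33 + 0 + 0 = 63

63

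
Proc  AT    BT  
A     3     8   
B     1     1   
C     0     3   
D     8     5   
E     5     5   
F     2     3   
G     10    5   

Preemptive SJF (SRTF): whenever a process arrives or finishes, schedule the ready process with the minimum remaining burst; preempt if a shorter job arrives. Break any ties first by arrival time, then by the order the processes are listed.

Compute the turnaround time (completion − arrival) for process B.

Timeline: | C 0-1 | B 1-2 | C 2-4 | F 4-7 | E 7-12 | D 12-17 | G 17-22 | A 22-30 |
Completion: A=30  B=2  C=4  D=17  E=12  F=7  G=22
Turnaround (C−A): A=27  B=1  C=4  D=9  E=7  F=5  G=12
Turnaround(B) = completion − arrival = 2 − 1 = 1

1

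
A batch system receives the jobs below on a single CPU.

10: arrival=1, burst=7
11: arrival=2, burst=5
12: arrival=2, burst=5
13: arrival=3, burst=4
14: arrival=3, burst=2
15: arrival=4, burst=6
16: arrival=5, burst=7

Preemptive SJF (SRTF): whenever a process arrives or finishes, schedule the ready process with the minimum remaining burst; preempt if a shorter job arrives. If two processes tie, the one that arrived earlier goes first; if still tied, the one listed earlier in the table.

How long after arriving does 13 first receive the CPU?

6

Schedule: | idle 0-1 | 10 1-2 | 11 2-3 | 14 3-5 | 11 5-9 | 13 9-13 | 12 13-18 | 10 18-24 | 15 24-30 | 16 30-37 |
Completion: 10=24  11=9  12=18  13=13  14=5  15=30  16=37
Turnaround (C−A): 10=23  11=7  12=16  13=10  14=2  15=26  16=32
Response(13) = first start − arrival = 9 − 3 = 6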